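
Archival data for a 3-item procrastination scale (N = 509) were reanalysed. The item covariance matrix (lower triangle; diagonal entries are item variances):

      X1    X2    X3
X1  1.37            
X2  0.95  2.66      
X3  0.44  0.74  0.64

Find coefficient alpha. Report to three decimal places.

α = 0.716

Σσᵢ² = 1.37 + 2.66 + 0.64 = 4.67
Σ_{i<j} σ_ij = 2.13
σ²_total = 4.67 + 2 × 2.13 = 8.93
α = (k/(k−1))·(1 − Σσᵢ²/σ²_total) = (3/2)·(1 − 4.67/8.93) = 0.716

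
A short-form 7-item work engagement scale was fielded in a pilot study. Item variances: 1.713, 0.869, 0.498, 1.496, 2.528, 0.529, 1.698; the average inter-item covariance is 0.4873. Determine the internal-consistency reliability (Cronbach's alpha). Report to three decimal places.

ΣVar(i) = 1.713 + 0.869 + 0.498 + 1.496 + 2.528 + 0.529 + 1.698 = 9.331
Sum of the 21 distinct covariances = 21 × 0.4873 = 10.2333
σ²_T = ΣVar(i) + 2·Σcov = 9.331 + 2 × 10.2333 = 29.7976
α = (7/6)·(1 − 9.331/29.7976) = 0.801

α = 0.801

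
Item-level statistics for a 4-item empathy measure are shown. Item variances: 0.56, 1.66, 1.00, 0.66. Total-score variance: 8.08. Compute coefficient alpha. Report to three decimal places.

sum of item variances = 0.56 + 1.66 + 1.00 + 0.66 = 3.88
α = (k/(k−1))·(1 − sum of item variances/Var(T)) = (4/3)·(1 − 3.88/8.08) = 0.693

coefficient alpha = 0.693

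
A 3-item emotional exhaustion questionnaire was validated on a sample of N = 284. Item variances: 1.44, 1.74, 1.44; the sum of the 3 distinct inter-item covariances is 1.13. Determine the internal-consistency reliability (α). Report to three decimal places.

α = 0.493

Σσ²ᵢ = 1.44 + 1.74 + 1.44 = 4.62
Sum of distinct covariances = 1.13
σ²_total = Σσ²ᵢ + 2·Σcov = 4.62 + 2 × 1.13 = 6.88
α = (3/2)·(1 − 4.62/6.88) = 0.493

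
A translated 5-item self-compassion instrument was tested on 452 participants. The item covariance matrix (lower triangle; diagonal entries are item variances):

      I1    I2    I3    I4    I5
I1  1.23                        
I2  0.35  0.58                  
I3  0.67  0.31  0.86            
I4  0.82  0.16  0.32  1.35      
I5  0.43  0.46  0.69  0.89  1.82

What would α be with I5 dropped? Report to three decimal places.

Remaining items: I1, I2, I3, I4 (k = 4).
Σσ²ᵢ = 1.23 + 0.58 + 0.86 + 1.35 = 4.02
σ²_T = 4.02 + 2 × 2.63 = 9.28
α (item deleted) = (4/3)·(1 − 4.02/9.28) = 0.756

α = 0.756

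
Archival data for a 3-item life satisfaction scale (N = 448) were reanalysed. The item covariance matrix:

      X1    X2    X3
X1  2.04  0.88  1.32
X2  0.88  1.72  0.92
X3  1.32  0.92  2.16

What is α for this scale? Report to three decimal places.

α = 0.770

Σσᵢ² = 2.04 + 1.72 + 2.16 = 5.92
Σ_{i<j} σ_ij = 3.12
σ²_total = 5.92 + 2 × 3.12 = 12.16
α = (k/(k−1))·(1 − Σσᵢ²/σ²_total) = (3/2)·(1 − 5.92/12.16) = 0.770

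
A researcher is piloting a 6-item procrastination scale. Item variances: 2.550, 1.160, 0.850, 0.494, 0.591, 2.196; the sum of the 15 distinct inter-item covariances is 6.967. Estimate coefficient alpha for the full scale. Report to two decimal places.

ΣVar(i) = 2.550 + 1.160 + 0.850 + 0.494 + 0.591 + 2.196 = 7.841
Sum of distinct covariances = 6.967
σ²_T = ΣVar(i) + 2·Σcov = 7.841 + 2 × 6.967 = 21.775
α = (6/5)·(1 − 7.841/21.775) = 0.77

α = 0.77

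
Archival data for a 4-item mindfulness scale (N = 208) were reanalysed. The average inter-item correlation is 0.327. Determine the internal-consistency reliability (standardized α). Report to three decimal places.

α = 0.660

Standardized α = k·r̄ / (1 + (k−1)·r̄) = 4 × 0.327 / (1 + 3 × 0.327)
  = 1.3080 / 1.9810 = 0.660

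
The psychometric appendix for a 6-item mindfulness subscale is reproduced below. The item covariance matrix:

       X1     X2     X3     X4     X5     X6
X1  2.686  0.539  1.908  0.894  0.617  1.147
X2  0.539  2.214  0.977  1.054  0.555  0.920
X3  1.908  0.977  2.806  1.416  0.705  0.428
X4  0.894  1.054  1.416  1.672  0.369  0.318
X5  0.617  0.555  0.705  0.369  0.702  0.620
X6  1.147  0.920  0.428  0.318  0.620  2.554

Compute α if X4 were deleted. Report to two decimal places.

α = 0.76

Remaining items: X1, X2, X3, X5, X6 (k = 5).
Σσ²ᵢ = 2.686 + 2.214 + 2.806 + 0.702 + 2.554 = 10.962
σ²_total = 10.962 + 2 × 8.416 = 27.794
α (item deleted) = (5/4)·(1 − 10.962/27.794) = 0.76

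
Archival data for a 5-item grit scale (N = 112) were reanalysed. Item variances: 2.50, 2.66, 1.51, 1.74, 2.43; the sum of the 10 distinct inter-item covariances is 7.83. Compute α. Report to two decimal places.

ΣVar(i) = 2.50 + 2.66 + 1.51 + 1.74 + 2.43 = 10.84
Sum of distinct covariances = 7.83
Var(T) = ΣVar(i) + 2·Σcov = 10.84 + 2 × 7.83 = 26.50
α = (5/4)·(1 − 10.84/26.50) = 0.74

α = 0.74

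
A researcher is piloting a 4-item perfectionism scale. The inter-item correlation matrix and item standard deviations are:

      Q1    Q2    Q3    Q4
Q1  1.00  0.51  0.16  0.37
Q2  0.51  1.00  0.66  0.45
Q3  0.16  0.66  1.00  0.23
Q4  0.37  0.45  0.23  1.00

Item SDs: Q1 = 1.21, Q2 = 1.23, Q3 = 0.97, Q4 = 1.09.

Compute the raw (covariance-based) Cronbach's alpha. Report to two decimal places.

Cronbach's alpha = 0.73

Σσ²ᵢ = 1.21² + 1.23² + 0.97² + 1.09² = 5.1060
Covariances σ_ij = r_ij · s_i · s_j:
  σ(Q1,Q2) = 0.51 × 1.21 × 1.23 = 0.7590
  σ(Q1,Q3) = 0.16 × 1.21 × 0.97 = 0.1878
  σ(Q1,Q4) = 0.37 × 1.21 × 1.09 = 0.4880
  σ(Q2,Q3) = 0.66 × 1.23 × 0.97 = 0.7874
  σ(Q2,Q4) = 0.45 × 1.23 × 1.09 = 0.6033
  σ(Q3,Q4) = 0.23 × 0.97 × 1.09 = 0.2432
σ²_T = Σσ²ᵢ + 2·Σσ_ij = 5.1060 + 2 × 3.0687 = 11.2434
α = (4/3)·(1 − 5.1060/11.2434) = 0.73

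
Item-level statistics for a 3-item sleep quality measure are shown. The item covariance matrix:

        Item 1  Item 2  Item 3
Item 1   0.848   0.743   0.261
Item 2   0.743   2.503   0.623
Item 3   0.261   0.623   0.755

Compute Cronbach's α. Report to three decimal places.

α = 0.663

ΣVar(i) = 0.848 + 2.503 + 0.755 = 4.106
Sum of off-diagonal covariances = 1.627
σ²_T = 4.106 + 2 × 1.627 = 7.360
α = (k/(k−1))·(1 − ΣVar(i)/σ²_T) = (3/2)·(1 − 4.106/7.360) = 0.663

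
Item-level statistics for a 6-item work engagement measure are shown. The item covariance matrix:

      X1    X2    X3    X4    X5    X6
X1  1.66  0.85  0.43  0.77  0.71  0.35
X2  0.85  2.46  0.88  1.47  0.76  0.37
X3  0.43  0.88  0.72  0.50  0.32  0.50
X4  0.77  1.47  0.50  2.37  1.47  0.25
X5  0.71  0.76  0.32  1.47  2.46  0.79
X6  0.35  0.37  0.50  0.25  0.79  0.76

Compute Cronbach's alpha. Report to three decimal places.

Σσ²ᵢ = 1.66 + 2.46 + 0.72 + 2.37 + 2.46 + 0.76 = 10.43
Σ_{i<j} σ_ij = 10.42
total variance = 10.43 + 2 × 10.42 = 31.27
α = (k/(k−1))·(1 − Σσ²ᵢ/total variance) = (6/5)·(1 − 10.43/31.27) = 0.800

α = 0.800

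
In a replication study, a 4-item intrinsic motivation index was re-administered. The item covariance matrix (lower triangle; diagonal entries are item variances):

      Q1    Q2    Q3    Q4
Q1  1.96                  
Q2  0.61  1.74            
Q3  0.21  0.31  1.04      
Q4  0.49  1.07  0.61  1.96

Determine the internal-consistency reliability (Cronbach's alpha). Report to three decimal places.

Cronbach's alpha = 0.662

sum of item variances = 1.96 + 1.74 + 1.04 + 1.96 = 6.70
Σ_{i<j} σ_ij = 3.30
Var(T) = 6.70 + 2 × 3.30 = 13.30
α = (k/(k−1))·(1 − sum of item variances/Var(T)) = (4/3)·(1 − 6.70/13.30) = 0.662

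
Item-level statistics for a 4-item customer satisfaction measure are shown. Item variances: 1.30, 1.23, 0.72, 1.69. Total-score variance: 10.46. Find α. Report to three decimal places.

α = 0.704

Σσ²ᵢ = 1.30 + 1.23 + 0.72 + 1.69 = 4.94
α = (k/(k−1))·(1 − Σσ²ᵢ/total variance) = (4/3)·(1 − 4.94/10.46) = 0.704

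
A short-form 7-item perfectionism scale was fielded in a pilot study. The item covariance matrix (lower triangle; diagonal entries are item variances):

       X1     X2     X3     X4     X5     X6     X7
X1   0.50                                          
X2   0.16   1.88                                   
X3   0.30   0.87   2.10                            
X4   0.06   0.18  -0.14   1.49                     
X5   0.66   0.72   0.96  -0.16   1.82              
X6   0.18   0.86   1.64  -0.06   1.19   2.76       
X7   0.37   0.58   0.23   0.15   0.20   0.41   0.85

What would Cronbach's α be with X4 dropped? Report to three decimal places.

Cronbach's α = 0.784

Remaining items: X1, X2, X3, X5, X6, X7 (k = 6).
Σσᵢ² = 0.50 + 1.88 + 2.10 + 1.82 + 2.76 + 0.85 = 9.91
σ²_total = 9.91 + 2 × 9.33 = 28.57
α (item deleted) = (6/5)·(1 − 9.91/28.57) = 0.784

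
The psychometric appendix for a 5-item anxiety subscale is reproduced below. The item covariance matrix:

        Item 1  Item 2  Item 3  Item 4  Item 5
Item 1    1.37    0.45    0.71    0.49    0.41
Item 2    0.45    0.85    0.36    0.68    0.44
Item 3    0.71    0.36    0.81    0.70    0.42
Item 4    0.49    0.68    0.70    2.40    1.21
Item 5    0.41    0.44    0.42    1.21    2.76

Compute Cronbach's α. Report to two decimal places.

Cronbach's α = 0.74

ΣVar(i) = 1.37 + 0.85 + 0.81 + 2.40 + 2.76 = 8.19
Sum of the distinct covariances = 5.87
total variance = 8.19 + 2 × 5.87 = 19.93
α = (k/(k−1))·(1 − ΣVar(i)/total variance) = (5/4)·(1 − 8.19/19.93) = 0.74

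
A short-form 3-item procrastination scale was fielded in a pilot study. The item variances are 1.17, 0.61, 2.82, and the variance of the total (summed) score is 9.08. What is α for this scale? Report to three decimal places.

sum of item variances = 1.17 + 0.61 + 2.82 = 4.60
α = (k/(k−1))·(1 − sum of item variances/σ²_total) = (3/2)·(1 − 4.60/9.08) = 0.740

α = 0.740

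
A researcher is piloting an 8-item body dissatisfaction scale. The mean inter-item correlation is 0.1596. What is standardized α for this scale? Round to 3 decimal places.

α = 0.603

Standardized α = k·r̄ / (1 + (k−1)·r̄) = 8 × 0.1596 / (1 + 7 × 0.1596)
  = 1.2768 / 2.1172 = 0.603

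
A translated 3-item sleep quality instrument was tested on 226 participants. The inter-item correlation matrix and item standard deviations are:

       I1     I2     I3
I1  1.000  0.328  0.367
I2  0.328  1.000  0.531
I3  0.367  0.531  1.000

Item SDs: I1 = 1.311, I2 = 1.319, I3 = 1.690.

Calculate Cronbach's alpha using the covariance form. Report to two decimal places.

Σσ²ᵢ = 1.311² + 1.319² + 1.690² = 6.3146
Covariances σ_ij = r_ij · s_i · s_j:
  σ(I1,I2) = 0.328 × 1.311 × 1.319 = 0.5672
  σ(I1,I3) = 0.367 × 1.311 × 1.690 = 0.8131
  σ(I2,I3) = 0.531 × 1.319 × 1.690 = 1.1837
σ²_T = Σσ²ᵢ + 2·Σσ_ij = 6.3146 + 2 × 2.5640 = 11.4426
α = (3/2)·(1 − 6.3146/11.4426) = 0.67

α = 0.67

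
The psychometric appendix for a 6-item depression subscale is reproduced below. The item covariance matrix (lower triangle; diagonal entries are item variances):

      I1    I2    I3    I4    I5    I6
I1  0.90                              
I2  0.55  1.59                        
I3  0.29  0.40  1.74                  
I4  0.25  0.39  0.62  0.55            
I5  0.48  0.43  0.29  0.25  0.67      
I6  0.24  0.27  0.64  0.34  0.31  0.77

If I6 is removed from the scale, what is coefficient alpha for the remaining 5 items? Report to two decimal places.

Remaining items: I1, I2, I3, I4, I5 (k = 5).
sum of item variances = 0.90 + 1.59 + 1.74 + 0.55 + 0.67 = 5.45
σ²_total = 5.45 + 2 × 3.95 = 13.35
α (item deleted) = (5/4)·(1 − 5.45/13.35) = 0.74

α = 0.74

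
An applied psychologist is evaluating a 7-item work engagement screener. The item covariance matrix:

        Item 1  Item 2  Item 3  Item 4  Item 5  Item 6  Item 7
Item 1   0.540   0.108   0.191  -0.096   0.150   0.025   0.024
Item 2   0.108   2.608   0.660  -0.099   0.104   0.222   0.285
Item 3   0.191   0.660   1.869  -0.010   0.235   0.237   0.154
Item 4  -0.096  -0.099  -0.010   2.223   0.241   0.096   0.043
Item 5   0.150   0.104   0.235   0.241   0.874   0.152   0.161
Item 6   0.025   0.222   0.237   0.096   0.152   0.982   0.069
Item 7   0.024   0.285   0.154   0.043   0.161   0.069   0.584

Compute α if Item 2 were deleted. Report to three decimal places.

α = 0.385

Remaining items: Item 1, Item 3, Item 4, Item 5, Item 6, Item 7 (k = 6).
Σσ²ᵢ = 0.540 + 1.869 + 2.223 + 0.874 + 0.982 + 0.584 = 7.072
Var(T) = 7.072 + 2 × 1.672 = 10.416
α (item deleted) = (6/5)·(1 − 7.072/10.416) = 0.385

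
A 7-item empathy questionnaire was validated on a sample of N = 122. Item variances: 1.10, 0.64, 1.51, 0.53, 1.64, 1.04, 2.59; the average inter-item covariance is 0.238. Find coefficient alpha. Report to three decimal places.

Σσᵢ² = 1.10 + 0.64 + 1.51 + 0.53 + 1.64 + 1.04 + 2.59 = 9.05
Sum of the 21 distinct covariances = 21 × 0.238 = 4.998
total variance = Σσᵢ² + 2·Σcov = 9.05 + 2 × 4.998 = 19.046
α = (7/6)·(1 − 9.05/19.046) = 0.612

α = 0.612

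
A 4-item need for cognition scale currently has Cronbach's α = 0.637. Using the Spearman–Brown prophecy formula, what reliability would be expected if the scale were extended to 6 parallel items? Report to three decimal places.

Length factor m = 6/4 = 1.5000
α' = m·α / (1 + (m−1)·α)
   = 6/4 × 0.637 / (1 + (6/4 − 1) × 0.637)
   = 0.9555 / 1.3185 = 0.725

predicted reliability = 0.725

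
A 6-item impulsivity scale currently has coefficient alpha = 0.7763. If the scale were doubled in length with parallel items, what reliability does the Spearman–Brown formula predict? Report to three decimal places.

Length factor m = 2
α' = m·α / (1 + (m−1)·α)
   = 2 × 0.7763 / (1 + (2 − 1) × 0.7763)
   = 1.5526 / 1.7763 = 0.874

predicted reliability = 0.874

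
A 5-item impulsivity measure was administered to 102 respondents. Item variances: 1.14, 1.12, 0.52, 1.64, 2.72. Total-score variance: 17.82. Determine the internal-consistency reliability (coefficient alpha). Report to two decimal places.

coefficient alpha = 0.75

Σσᵢ² = 1.14 + 1.12 + 0.52 + 1.64 + 2.72 = 7.14
α = (k/(k−1))·(1 − Σσᵢ²/σ²_total) = (5/4)·(1 − 7.14/17.82) = 0.75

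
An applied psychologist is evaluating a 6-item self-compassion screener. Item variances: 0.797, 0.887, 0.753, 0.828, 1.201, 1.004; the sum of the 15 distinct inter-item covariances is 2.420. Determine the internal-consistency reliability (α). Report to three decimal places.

α = 0.563

Σσ²ᵢ = 0.797 + 0.887 + 0.753 + 0.828 + 1.201 + 1.004 = 5.470
Sum of distinct covariances = 2.420
Var(T) = Σσ²ᵢ + 2·Σcov = 5.470 + 2 × 2.420 = 10.310
α = (6/5)·(1 − 5.470/10.310) = 0.563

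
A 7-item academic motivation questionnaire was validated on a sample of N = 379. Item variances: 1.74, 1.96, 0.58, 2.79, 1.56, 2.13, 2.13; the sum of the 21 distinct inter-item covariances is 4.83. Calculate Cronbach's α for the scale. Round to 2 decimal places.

Σσ²ᵢ = 1.74 + 1.96 + 0.58 + 2.79 + 1.56 + 2.13 + 2.13 = 12.89
Sum of distinct covariances = 4.83
Var(T) = Σσ²ᵢ + 2·Σcov = 12.89 + 2 × 4.83 = 22.55
α = (7/6)·(1 − 12.89/22.55) = 0.50

α = 0.50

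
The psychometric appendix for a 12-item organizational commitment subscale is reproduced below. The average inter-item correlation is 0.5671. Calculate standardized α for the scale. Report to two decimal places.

standardized α = 0.94

Standardized α = k·r̄ / (1 + (k−1)·r̄) = 12 × 0.5671 / (1 + 11 × 0.5671)
  = 6.8052 / 7.2381 = 0.94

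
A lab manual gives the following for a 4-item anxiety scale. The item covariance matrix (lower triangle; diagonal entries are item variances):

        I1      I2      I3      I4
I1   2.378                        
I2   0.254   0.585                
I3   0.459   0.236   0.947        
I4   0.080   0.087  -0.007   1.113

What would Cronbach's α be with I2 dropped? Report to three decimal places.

Remaining items: I1, I3, I4 (k = 3).
Σσ²ᵢ = 2.378 + 0.947 + 1.113 = 4.438
Var(T) = 4.438 + 2 × 0.532 = 5.502
α (item deleted) = (3/2)·(1 − 4.438/5.502) = 0.290

Cronbach's α = 0.290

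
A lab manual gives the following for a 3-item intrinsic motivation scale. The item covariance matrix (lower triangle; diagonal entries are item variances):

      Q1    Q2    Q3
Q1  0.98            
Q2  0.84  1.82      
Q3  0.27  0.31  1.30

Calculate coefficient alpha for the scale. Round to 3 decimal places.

Σσᵢ² = 0.98 + 1.82 + 1.30 = 4.10
Sum of off-diagonal covariances = 1.42
σ²_T = 4.10 + 2 × 1.42 = 6.94
α = (k/(k−1))·(1 − Σσᵢ²/σ²_T) = (3/2)·(1 − 4.10/6.94) = 0.614

α = 0.614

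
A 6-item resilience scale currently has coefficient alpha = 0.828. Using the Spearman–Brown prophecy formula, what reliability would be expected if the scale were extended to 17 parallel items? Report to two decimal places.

Length factor m = 17/6 = 2.8333
α' = m·α / (1 + (m−1)·α)
   = 17/6 × 0.828 / (1 + (17/6 − 1) × 0.828)
   = 2.3460 / 2.5180 = 0.93

predicted reliability = 0.93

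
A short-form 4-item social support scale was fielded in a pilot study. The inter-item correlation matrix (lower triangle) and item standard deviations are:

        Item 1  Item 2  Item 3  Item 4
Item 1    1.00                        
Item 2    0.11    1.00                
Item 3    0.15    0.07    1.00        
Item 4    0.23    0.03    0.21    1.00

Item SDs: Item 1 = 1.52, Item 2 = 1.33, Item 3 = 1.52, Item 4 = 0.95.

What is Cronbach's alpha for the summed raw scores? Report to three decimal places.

Σσ²ᵢ = 1.52² + 1.33² + 1.52² + 0.95² = 7.2922
Covariances σ_ij = r_ij · s_i · s_j:
  σ(Item 1,Item 2) = 0.11 × 1.52 × 1.33 = 0.2224
  σ(Item 1,Item 3) = 0.15 × 1.52 × 1.52 = 0.3466
  σ(Item 1,Item 4) = 0.23 × 1.52 × 0.95 = 0.3321
  σ(Item 2,Item 3) = 0.07 × 1.33 × 1.52 = 0.1415
  σ(Item 2,Item 4) = 0.03 × 1.33 × 0.95 = 0.0379
  σ(Item 3,Item 4) = 0.21 × 1.52 × 0.95 = 0.3032
σ²_T = Σσ²ᵢ + 2·Σσ_ij = 7.2922 + 2 × 1.3837 = 10.0596
α = (4/3)·(1 − 7.2922/10.0596) = 0.367

Cronbach's alpha = 0.367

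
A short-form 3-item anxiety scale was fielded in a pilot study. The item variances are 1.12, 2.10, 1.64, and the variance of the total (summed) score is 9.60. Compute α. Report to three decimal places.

Σσ²ᵢ = 1.12 + 2.10 + 1.64 = 4.86
α = (k/(k−1))·(1 − Σσ²ᵢ/σ²_total) = (3/2)·(1 − 4.86/9.60) = 0.741

α = 0.741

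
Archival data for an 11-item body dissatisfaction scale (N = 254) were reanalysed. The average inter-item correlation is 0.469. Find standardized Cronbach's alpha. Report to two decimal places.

Standardized α = k·r̄ / (1 + (k−1)·r̄) = 11 × 0.469 / (1 + 10 × 0.469)
  = 5.1590 / 5.6900 = 0.91

standardized Cronbach's alpha = 0.91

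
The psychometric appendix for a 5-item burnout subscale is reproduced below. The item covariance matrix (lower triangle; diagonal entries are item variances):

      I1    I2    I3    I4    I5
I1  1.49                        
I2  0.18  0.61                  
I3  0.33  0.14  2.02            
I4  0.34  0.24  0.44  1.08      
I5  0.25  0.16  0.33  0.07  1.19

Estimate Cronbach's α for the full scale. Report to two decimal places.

Σσ²ᵢ = 1.49 + 0.61 + 2.02 + 1.08 + 1.19 = 6.39
Sum of the distinct covariances = 2.48
total variance = 6.39 + 2 × 2.48 = 11.35
α = (k/(k−1))·(1 − Σσ²ᵢ/total variance) = (5/4)·(1 − 6.39/11.35) = 0.55

α = 0.55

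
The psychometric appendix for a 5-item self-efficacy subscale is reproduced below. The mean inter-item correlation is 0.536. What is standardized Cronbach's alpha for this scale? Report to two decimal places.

standardized Cronbach's alpha = 0.85

Standardized α = k·r̄ / (1 + (k−1)·r̄) = 5 × 0.536 / (1 + 4 × 0.536)
  = 2.6800 / 3.1440 = 0.85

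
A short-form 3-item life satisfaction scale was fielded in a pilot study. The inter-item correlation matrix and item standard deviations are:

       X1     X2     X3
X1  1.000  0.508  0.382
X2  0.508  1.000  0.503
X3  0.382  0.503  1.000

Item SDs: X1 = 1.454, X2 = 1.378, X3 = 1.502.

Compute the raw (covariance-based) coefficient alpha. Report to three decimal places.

α = 0.720

Σσ²ᵢ = 1.454² + 1.378² + 1.502² = 6.2690
Covariances σ_ij = r_ij · s_i · s_j:
  σ(X1,X2) = 0.508 × 1.454 × 1.378 = 1.0178
  σ(X1,X3) = 0.382 × 1.454 × 1.502 = 0.8343
  σ(X2,X3) = 0.503 × 1.378 × 1.502 = 1.0411
σ²_T = Σσ²ᵢ + 2·Σσ_ij = 6.2690 + 2 × 2.8932 = 12.0554
α = (3/2)·(1 − 6.2690/12.0554) = 0.720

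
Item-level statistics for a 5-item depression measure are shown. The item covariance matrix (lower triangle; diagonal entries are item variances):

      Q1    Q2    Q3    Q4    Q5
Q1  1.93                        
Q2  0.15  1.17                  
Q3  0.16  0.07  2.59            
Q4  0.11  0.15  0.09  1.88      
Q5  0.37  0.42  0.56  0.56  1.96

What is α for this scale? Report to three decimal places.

ΣVar(i) = 1.93 + 1.17 + 2.59 + 1.88 + 1.96 = 9.53
Σ_{i<j} σ_ij = 2.64
σ²_T = 9.53 + 2 × 2.64 = 14.81
α = (k/(k−1))·(1 − ΣVar(i)/σ²_T) = (5/4)·(1 − 9.53/14.81) = 0.446

α = 0.446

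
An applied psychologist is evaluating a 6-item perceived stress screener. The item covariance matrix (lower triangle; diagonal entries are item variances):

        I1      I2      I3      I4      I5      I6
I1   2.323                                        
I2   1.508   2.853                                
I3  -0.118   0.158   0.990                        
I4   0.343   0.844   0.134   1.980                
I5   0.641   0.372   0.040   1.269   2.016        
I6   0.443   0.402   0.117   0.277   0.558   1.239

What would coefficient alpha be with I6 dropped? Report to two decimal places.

Remaining items: I1, I2, I3, I4, I5 (k = 5).
Σσ²ᵢ = 2.323 + 2.853 + 0.990 + 1.980 + 2.016 = 10.162
σ²_T = 10.162 + 2 × 5.191 = 20.544
α (item deleted) = (5/4)·(1 − 10.162/20.544) = 0.63

α = 0.63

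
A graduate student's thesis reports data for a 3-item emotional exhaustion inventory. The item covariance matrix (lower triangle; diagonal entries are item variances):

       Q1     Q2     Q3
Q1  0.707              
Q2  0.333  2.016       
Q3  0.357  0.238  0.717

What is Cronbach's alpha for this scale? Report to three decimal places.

Σσᵢ² = 0.707 + 2.016 + 0.717 = 3.440
Σ_{i<j} σ_ij = 0.928
σ²_T = 3.440 + 2 × 0.928 = 5.296
α = (k/(k−1))·(1 − Σσᵢ²/σ²_T) = (3/2)·(1 − 3.440/5.296) = 0.526

Cronbach's alpha = 0.526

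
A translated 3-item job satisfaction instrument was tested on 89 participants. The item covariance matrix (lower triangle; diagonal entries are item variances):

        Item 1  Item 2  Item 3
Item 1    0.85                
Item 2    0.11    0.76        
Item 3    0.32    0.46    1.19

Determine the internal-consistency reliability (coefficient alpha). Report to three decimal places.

α = 0.583

Σσᵢ² = 0.85 + 0.76 + 1.19 = 2.80
Sum of off-diagonal covariances = 0.89
σ²_total = 2.80 + 2 × 0.89 = 4.58
α = (k/(k−1))·(1 − Σσᵢ²/σ²_total) = (3/2)·(1 − 2.80/4.58) = 0.583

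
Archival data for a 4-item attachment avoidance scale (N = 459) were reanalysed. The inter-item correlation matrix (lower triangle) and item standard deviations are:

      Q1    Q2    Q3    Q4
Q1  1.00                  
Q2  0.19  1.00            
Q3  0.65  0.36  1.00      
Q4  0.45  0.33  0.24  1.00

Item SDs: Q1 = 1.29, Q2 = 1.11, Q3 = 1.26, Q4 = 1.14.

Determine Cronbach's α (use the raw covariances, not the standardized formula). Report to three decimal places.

Σσ²ᵢ = 1.29² + 1.11² + 1.26² + 1.14² = 5.7834
Covariances σ_ij = r_ij · s_i · s_j:
  σ(Q1,Q2) = 0.19 × 1.29 × 1.11 = 0.2721
  σ(Q1,Q3) = 0.65 × 1.29 × 1.26 = 1.0565
  σ(Q1,Q4) = 0.45 × 1.29 × 1.14 = 0.6618
  σ(Q2,Q3) = 0.36 × 1.11 × 1.26 = 0.5035
  σ(Q2,Q4) = 0.33 × 1.11 × 1.14 = 0.4176
  σ(Q3,Q4) = 0.24 × 1.26 × 1.14 = 0.3447
σ²_T = Σσ²ᵢ + 2·Σσ_ij = 5.7834 + 2 × 3.2562 = 12.2958
α = (4/3)·(1 − 5.7834/12.2958) = 0.706

α = 0.706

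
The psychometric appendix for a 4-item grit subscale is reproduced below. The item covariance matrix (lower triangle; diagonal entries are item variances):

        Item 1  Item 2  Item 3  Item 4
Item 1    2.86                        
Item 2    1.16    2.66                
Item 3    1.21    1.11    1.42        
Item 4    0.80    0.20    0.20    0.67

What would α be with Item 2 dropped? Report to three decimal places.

α = 0.708

Remaining items: Item 1, Item 3, Item 4 (k = 3).
ΣVar(i) = 2.86 + 1.42 + 0.67 = 4.95
total variance = 4.95 + 2 × 2.21 = 9.37
α (item deleted) = (3/2)·(1 − 4.95/9.37) = 0.708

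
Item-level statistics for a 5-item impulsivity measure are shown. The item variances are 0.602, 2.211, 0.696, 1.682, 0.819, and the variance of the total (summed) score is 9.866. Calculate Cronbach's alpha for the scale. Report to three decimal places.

Σσ²ᵢ = 0.602 + 2.211 + 0.696 + 1.682 + 0.819 = 6.010
α = (k/(k−1))·(1 − Σσ²ᵢ/total variance) = (5/4)·(1 − 6.010/9.866) = 0.489

Cronbach's alpha = 0.489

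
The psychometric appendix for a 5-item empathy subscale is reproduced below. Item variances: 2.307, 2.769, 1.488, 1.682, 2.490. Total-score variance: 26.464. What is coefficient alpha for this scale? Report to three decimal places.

α = 0.743

Σσ²ᵢ = 2.307 + 2.769 + 1.488 + 1.682 + 2.490 = 10.736
α = (k/(k−1))·(1 − Σσ²ᵢ/Var(T)) = (5/4)·(1 − 10.736/26.464) = 0.743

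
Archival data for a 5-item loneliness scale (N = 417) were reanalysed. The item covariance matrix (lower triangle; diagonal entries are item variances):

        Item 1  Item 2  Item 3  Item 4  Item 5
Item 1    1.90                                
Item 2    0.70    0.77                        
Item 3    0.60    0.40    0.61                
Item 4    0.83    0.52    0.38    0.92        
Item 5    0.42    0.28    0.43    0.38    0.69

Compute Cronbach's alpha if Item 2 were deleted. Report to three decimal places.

α = 0.795

Remaining items: Item 1, Item 3, Item 4, Item 5 (k = 4).
ΣVar(i) = 1.90 + 0.61 + 0.92 + 0.69 = 4.12
Var(T) = 4.12 + 2 × 3.04 = 10.20
α (item deleted) = (4/3)·(1 − 4.12/10.20) = 0.795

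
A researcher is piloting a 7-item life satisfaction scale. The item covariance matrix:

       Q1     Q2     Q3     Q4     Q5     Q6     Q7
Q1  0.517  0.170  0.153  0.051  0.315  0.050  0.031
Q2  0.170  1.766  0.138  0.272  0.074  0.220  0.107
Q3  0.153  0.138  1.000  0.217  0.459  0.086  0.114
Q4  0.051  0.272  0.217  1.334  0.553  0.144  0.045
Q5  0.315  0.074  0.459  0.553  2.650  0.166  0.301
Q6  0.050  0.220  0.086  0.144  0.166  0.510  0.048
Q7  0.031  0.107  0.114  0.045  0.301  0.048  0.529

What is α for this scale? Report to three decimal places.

Σσᵢ² = 0.517 + 1.766 + 1.000 + 1.334 + 2.650 + 0.510 + 0.529 = 8.306
Σ_{i<j} σ_ij = 3.714
σ²_total = 8.306 + 2 × 3.714 = 15.734
α = (k/(k−1))·(1 − Σσᵢ²/σ²_total) = (7/6)·(1 − 8.306/15.734) = 0.551

α = 0.551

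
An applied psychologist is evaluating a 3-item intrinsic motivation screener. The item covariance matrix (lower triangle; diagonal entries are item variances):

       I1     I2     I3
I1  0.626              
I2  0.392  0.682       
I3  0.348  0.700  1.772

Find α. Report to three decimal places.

ΣVar(i) = 0.626 + 0.682 + 1.772 = 3.080
Σ_{i<j} σ_ij = 1.440
Var(T) = 3.080 + 2 × 1.440 = 5.960
α = (k/(k−1))·(1 − ΣVar(i)/Var(T)) = (3/2)·(1 − 3.080/5.960) = 0.725

α = 0.725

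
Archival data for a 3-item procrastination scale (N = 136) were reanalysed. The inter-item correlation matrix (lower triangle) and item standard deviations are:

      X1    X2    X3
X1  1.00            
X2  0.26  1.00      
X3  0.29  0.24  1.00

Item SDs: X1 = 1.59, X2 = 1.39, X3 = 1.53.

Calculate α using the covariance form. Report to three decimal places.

α = 0.517

Σσ²ᵢ = 1.59² + 1.39² + 1.53² = 6.8011
Covariances σ_ij = r_ij · s_i · s_j:
  σ(X1,X2) = 0.26 × 1.59 × 1.39 = 0.5746
  σ(X1,X3) = 0.29 × 1.59 × 1.53 = 0.7055
  σ(X2,X3) = 0.24 × 1.39 × 1.53 = 0.5104
σ²_T = Σσ²ᵢ + 2·Σσ_ij = 6.8011 + 2 × 1.7905 = 10.3821
α = (3/2)·(1 − 6.8011/10.3821) = 0.517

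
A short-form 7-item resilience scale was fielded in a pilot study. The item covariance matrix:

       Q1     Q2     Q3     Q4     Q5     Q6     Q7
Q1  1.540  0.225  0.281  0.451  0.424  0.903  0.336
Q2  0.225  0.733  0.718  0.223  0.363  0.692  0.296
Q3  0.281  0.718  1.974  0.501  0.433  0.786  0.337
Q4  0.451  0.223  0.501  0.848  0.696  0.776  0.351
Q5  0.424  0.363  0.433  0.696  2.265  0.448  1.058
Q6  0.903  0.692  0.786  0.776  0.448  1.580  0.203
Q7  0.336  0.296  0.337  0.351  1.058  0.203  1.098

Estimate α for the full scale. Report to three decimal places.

α = 0.789

Σσ²ᵢ = 1.540 + 0.733 + 1.974 + 0.848 + 2.265 + 1.580 + 1.098 = 10.038
Σ_{i<j} σ_ij = 10.501
σ²_T = 10.038 + 2 × 10.501 = 31.040
α = (k/(k−1))·(1 − Σσ²ᵢ/σ²_T) = (7/6)·(1 − 10.038/31.040) = 0.789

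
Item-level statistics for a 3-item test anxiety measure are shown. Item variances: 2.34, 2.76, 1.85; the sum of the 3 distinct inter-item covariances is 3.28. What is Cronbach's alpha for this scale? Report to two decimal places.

ΣVar(i) = 2.34 + 2.76 + 1.85 = 6.95
Sum of distinct covariances = 3.28
Var(T) = ΣVar(i) + 2·Σcov = 6.95 + 2 × 3.28 = 13.51
α = (3/2)·(1 − 6.95/13.51) = 0.73

α = 0.73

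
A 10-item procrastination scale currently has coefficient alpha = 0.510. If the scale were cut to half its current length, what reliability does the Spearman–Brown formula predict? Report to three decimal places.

predicted reliability = 0.342

Length factor m = 1/2
α' = m·α / (1 − (1−m)·α)
   = 1/2 × 0.510 / (1 − (1 − 1/2) × 0.510)
   = 0.2550 / 0.7450 = 0.342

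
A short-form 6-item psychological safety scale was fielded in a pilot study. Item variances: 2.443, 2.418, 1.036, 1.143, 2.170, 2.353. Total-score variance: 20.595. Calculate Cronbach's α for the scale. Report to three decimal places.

Cronbach's α = 0.526

sum of item variances = 2.443 + 2.418 + 1.036 + 1.143 + 2.170 + 2.353 = 11.563
α = (k/(k−1))·(1 − sum of item variances/σ²_T) = (6/5)·(1 − 11.563/20.595) = 0.526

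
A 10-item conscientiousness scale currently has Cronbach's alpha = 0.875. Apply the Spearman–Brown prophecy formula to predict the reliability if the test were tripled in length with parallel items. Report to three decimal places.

Length factor m = 3
α' = m·α / (1 + (m−1)·α)
   = 3 × 0.875 / (1 + (3 − 1) × 0.875)
   = 2.6250 / 2.7500 = 0.955

predicted reliability = 0.955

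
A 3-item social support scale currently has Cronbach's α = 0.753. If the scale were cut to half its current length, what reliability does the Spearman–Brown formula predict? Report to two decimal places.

Length factor m = 1/2
α' = m·α / (1 − (1−m)·α)
   = 1/2 × 0.753 / (1 − (1 − 1/2) × 0.753)
   = 0.3765 / 0.6235 = 0.60

predicted reliability = 0.60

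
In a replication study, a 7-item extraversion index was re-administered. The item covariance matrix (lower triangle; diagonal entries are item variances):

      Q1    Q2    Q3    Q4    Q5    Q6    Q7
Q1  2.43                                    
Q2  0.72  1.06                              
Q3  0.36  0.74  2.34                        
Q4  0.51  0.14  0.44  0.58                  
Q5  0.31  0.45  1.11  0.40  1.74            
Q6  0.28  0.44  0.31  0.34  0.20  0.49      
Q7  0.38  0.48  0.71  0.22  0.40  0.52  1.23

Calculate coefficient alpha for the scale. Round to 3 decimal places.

α = 0.767

ΣVar(i) = 2.43 + 1.06 + 2.34 + 0.58 + 1.74 + 0.49 + 1.23 = 9.87
Sum of the distinct covariances = 9.46
σ²_total = 9.87 + 2 × 9.46 = 28.79
α = (k/(k−1))·(1 − ΣVar(i)/σ²_total) = (7/6)·(1 − 9.87/28.79) = 0.767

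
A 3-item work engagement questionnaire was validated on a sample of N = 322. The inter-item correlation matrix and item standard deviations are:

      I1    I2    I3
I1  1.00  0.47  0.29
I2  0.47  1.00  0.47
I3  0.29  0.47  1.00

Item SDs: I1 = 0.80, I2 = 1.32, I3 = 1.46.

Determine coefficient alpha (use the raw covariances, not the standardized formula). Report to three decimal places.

Σσ²ᵢ = 0.80² + 1.32² + 1.46² = 4.5140
Covariances σ_ij = r_ij · s_i · s_j:
  σ(I1,I2) = 0.47 × 0.80 × 1.32 = 0.4963
  σ(I1,I3) = 0.29 × 0.80 × 1.46 = 0.3387
  σ(I2,I3) = 0.47 × 1.32 × 1.46 = 0.9058
σ²_T = Σσ²ᵢ + 2·Σσ_ij = 4.5140 + 2 × 1.7408 = 7.9956
α = (3/2)·(1 − 4.5140/7.9956) = 0.653

coefficient alpha = 0.653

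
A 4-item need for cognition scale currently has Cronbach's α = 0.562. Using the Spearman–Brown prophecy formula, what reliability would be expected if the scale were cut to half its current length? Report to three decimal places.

predicted reliability = 0.391

Length factor m = 1/2
α' = m·α / (1 − (1−m)·α)
   = 1/2 × 0.562 / (1 − (1 − 1/2) × 0.562)
   = 0.2810 / 0.7190 = 0.391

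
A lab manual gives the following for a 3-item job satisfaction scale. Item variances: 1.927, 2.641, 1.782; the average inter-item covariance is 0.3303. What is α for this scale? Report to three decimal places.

α = 0.357

Σσᵢ² = 1.927 + 2.641 + 1.782 = 6.350
Sum of the 3 distinct covariances = 3 × 0.3303 = 0.9909
σ²_T = Σσᵢ² + 2·Σcov = 6.350 + 2 × 0.9909 = 8.3318
α = (3/2)·(1 − 6.350/8.3318) = 0.357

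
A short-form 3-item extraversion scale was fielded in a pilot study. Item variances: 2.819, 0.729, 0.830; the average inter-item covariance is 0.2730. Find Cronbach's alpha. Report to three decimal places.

Cronbach's alpha = 0.408

sum of item variances = 2.819 + 0.729 + 0.830 = 4.378
Sum of the 3 distinct covariances = 3 × 0.2730 = 0.8190
σ²_total = sum of item variances + 2·Σcov = 4.378 + 2 × 0.8190 = 6.0160
α = (3/2)·(1 − 4.378/6.0160) = 0.408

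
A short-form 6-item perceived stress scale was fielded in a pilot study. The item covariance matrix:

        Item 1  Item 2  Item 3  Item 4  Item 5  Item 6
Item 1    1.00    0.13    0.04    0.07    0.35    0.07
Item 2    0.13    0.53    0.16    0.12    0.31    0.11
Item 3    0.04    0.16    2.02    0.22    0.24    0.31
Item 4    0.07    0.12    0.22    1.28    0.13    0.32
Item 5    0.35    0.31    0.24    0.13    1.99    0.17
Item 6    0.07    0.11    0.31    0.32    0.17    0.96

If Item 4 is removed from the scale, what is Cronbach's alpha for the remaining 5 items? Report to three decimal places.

Remaining items: Item 1, Item 2, Item 3, Item 5, Item 6 (k = 5).
ΣVar(i) = 1.00 + 0.53 + 2.02 + 1.99 + 0.96 = 6.50
total variance = 6.50 + 2 × 1.89 = 10.28
α (item deleted) = (5/4)·(1 − 6.50/10.28) = 0.460

α = 0.460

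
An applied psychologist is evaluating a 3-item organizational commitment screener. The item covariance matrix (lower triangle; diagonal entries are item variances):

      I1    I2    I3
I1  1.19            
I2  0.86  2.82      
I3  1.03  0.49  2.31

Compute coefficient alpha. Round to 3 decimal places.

ΣVar(i) = 1.19 + 2.82 + 2.31 = 6.32
Σ_{i<j} σ_ij = 2.38
σ²_T = 6.32 + 2 × 2.38 = 11.08
α = (k/(k−1))·(1 − ΣVar(i)/σ²_T) = (3/2)·(1 − 6.32/11.08) = 0.644

coefficient alpha = 0.644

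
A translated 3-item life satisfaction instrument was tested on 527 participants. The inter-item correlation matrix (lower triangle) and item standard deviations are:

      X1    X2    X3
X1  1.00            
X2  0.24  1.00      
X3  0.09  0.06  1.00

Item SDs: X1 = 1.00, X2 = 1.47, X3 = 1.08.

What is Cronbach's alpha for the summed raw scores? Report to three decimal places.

Σσ²ᵢ = 1.00² + 1.47² + 1.08² = 4.3273
Covariances σ_ij = r_ij · s_i · s_j:
  σ(X1,X2) = 0.24 × 1.00 × 1.47 = 0.3528
  σ(X1,X3) = 0.09 × 1.00 × 1.08 = 0.0972
  σ(X2,X3) = 0.06 × 1.47 × 1.08 = 0.0953
σ²_T = Σσ²ᵢ + 2·Σσ_ij = 4.3273 + 2 × 0.5453 = 5.4179
α = (3/2)·(1 − 4.3273/5.4179) = 0.302

Cronbach's alpha = 0.302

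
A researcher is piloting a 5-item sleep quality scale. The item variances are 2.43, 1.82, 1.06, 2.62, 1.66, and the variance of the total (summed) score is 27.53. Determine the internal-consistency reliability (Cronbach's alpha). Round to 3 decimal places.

Cronbach's alpha = 0.815

ΣVar(i) = 2.43 + 1.82 + 1.06 + 2.62 + 1.66 = 9.59
α = (k/(k−1))·(1 − ΣVar(i)/σ²_total) = (5/4)·(1 − 9.59/27.53) = 0.815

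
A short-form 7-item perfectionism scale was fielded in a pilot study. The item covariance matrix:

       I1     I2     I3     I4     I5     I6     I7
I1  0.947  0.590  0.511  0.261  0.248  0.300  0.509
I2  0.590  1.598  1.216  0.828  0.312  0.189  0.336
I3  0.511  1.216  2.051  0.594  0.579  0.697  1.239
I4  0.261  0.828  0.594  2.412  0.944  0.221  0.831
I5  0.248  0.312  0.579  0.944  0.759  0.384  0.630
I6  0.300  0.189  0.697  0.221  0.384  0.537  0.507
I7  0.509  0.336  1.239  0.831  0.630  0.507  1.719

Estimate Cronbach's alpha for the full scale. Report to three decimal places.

Cronbach's alpha = 0.821

Σσ²ᵢ = 0.947 + 1.598 + 2.051 + 2.412 + 0.759 + 0.537 + 1.719 = 10.023
Sum of off-diagonal covariances = 11.926
total variance = 10.023 + 2 × 11.926 = 33.875
α = (k/(k−1))·(1 − Σσ²ᵢ/total variance) = (7/6)·(1 − 10.023/33.875) = 0.821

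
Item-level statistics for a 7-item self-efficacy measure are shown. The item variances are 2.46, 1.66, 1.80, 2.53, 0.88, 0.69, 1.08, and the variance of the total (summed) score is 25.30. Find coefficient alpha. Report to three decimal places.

Σσ²ᵢ = 2.46 + 1.66 + 1.80 + 2.53 + 0.88 + 0.69 + 1.08 = 11.10
α = (k/(k−1))·(1 − Σσ²ᵢ/σ²_T) = (7/6)·(1 − 11.10/25.30) = 0.655

α = 0.655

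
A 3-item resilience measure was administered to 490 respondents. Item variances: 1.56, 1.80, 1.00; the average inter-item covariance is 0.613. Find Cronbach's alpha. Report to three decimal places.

α = 0.686

sum of item variances = 1.56 + 1.80 + 1.00 = 4.36
Sum of the 3 distinct covariances = 3 × 0.613 = 1.839
total variance = sum of item variances + 2·Σcov = 4.36 + 2 × 1.839 = 8.038
α = (3/2)·(1 − 4.36/8.038) = 0.686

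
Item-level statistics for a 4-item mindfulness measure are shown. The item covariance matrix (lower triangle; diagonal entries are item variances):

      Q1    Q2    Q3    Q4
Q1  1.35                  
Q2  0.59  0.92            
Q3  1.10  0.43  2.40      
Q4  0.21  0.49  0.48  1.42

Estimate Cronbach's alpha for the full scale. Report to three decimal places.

Cronbach's alpha = 0.693

ΣVar(i) = 1.35 + 0.92 + 2.40 + 1.42 = 6.09
Σ_{i<j} σ_ij = 3.30
Var(T) = 6.09 + 2 × 3.30 = 12.69
α = (k/(k−1))·(1 − ΣVar(i)/Var(T)) = (4/3)·(1 − 6.09/12.69) = 0.693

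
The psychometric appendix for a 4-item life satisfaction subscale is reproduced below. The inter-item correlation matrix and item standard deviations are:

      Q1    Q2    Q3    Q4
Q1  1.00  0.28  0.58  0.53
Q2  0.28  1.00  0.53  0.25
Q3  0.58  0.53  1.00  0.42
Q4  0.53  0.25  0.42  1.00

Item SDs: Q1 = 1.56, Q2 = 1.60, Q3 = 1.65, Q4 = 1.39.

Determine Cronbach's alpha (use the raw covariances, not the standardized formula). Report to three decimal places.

Σσ²ᵢ = 1.56² + 1.60² + 1.65² + 1.39² = 9.6482
Covariances σ_ij = r_ij · s_i · s_j:
  σ(Q1,Q2) = 0.28 × 1.56 × 1.60 = 0.6989
  σ(Q1,Q3) = 0.58 × 1.56 × 1.65 = 1.4929
  σ(Q1,Q4) = 0.53 × 1.56 × 1.39 = 1.1493
  σ(Q2,Q3) = 0.53 × 1.60 × 1.65 = 1.3992
  σ(Q2,Q4) = 0.25 × 1.60 × 1.39 = 0.5560
  σ(Q3,Q4) = 0.42 × 1.65 × 1.39 = 0.9633
σ²_T = Σσ²ᵢ + 2·Σσ_ij = 9.6482 + 2 × 6.2596 = 22.1674
α = (4/3)·(1 − 9.6482/22.1674) = 0.753

Cronbach's alpha = 0.753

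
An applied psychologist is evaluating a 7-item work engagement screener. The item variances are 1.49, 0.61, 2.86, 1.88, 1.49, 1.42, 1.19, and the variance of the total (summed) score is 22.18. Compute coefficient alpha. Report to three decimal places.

coefficient alpha = 0.591

ΣVar(i) = 1.49 + 0.61 + 2.86 + 1.88 + 1.49 + 1.42 + 1.19 = 10.94
α = (k/(k−1))·(1 − ΣVar(i)/σ²_T) = (7/6)·(1 − 10.94/22.18) = 0.591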